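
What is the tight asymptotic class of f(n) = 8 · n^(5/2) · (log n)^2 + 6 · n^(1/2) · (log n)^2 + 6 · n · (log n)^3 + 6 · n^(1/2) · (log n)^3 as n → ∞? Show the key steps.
f(n) ∈ Θ(n^(5/2) · (log n)^2)

Compare the terms by growth order. For large n, n^a · (log n)^b dominates n^a' · (log n)^b' iff a > a', or (a = a' and b > b'). Ranking the 4 terms shows the dominant one is 8 · n^(5/2) · (log n)^2. Hence f(n) ∈ Θ(n^(5/2) · (log n)^2).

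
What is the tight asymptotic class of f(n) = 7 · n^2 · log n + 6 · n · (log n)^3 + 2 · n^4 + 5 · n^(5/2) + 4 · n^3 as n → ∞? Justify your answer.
f(n) ∈ Θ(n^4)

Compare the terms by growth order. For large n, n^a · (log n)^b dominates n^a' · (log n)^b' iff a > a', or (a = a' and b > b'). Ranking the 5 terms shows the dominant one is 2 · n^4. Hence f(n) ∈ Θ(n^4).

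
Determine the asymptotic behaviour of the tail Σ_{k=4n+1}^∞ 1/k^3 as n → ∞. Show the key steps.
Σ_{k>4n} 1/k^3 ~ 1/(2 · (4n)^2)

Compare to the integral: ∫_{4n}^∞ x^(−3) dx = [−x^(−2)/2]_{4n}^∞ = 1/((3−1)·(4n)^2). Euler-Maclaurin then gives
  Σ_{k>4n} 1/k^3 = ∫_{4n}^∞ dx/x^3 − 1/(2·(4n)^3) + O(1/(4n)^4).
(Equivalently this is ζ(3) − Σ_{k≤4n} 1/k^3.)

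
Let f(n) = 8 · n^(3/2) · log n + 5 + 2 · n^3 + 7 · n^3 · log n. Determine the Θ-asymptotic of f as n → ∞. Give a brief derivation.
f(n) ∈ Θ(n^3 · log n)

Compare the terms by growth order. For large n, n^a · (log n)^b dominates n^a' · (log n)^b' iff a > a', or (a = a' and b > b'). Ranking the 4 terms shows the dominant one is 7 · n^3 · log n. Hence f(n) ∈ Θ(n^3 · log n).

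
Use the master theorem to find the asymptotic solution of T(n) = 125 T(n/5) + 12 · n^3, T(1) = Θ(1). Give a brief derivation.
T(n) = Θ(n^3 log n)

log_5 125 = 3, and f(n) = 12 · n^3 = Θ(n^(log_5 125)). This is Case 2 of the master theorem: T(n) = Θ(f(n) · log n) = Θ(n^3 log n).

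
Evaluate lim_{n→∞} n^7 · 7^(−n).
lim = 0

Exponentials with base > 1 dominate every fixed polynomial: for any fixed c, n^c / 7^n → 0 as n → ∞ (e.g. by the ratio test, or by writing 7^n = e^(n ln 7) and noting e^(n ln 7) / n^c → ∞). Hence n^7 · 7^(−n) = n^7 / 7^n → 0.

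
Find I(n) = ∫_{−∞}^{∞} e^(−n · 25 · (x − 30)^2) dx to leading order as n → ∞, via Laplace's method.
I(n) = sqrt(π/(25n))

Here φ(x) = 25 · (x − 30)^2 has its unique minimum at x* = 30 with φ(x*) = 0 and φ''(x*) = 50. Laplace's method gives
  I(n) ~ e^(−n φ(x*)) · sqrt(2π / (n · φ''(x*))) = sqrt(2π / (50n)) = sqrt(π/(25n)).
This is exact: substituting u = (x − 30)·sqrt(25n) gives I(n) = (1/sqrt(25n)) ∫_{−∞}^{∞} e^(−u^2) du = sqrt(π/(25n)).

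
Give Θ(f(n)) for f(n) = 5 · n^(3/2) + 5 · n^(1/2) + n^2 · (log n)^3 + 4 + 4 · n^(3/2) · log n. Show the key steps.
f(n) ∈ Θ(n^2 · (log n)^3)

Compare the terms by growth order. For large n, n^a · (log n)^b dominates n^a' · (log n)^b' iff a > a', or (a = a' and b > b'). Ranking the 5 terms shows the dominant one is n^2 · (log n)^3. Hence f(n) ∈ Θ(n^2 · (log n)^3).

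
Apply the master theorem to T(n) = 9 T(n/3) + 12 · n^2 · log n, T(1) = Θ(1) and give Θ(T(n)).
T(n) = Θ(n^2 · (log n)^2)

Here log_3 9 = 2 and f(n) = 12 · n^2 · log n = Θ(n^(log_3 9) · (log n)^1). This is the extended Case 2 of the master theorem (f matches the critical exponent up to log factors), giving T(n) = Θ(n^(log_3 9) · (log n)^(1+1)) = Θ(n^2 · (log n)^2).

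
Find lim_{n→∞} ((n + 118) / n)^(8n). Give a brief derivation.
lim = e^944

Rewrite as (1 + 118/n)^(8n). By the standard limit (1 + x/n)^n → e^x, we have (1 + 118/n)^n → e^118, and raising to the 8th power gives e^944.
More precisely, ln[(1 + 118/n)^(8n)] = 8n · ln(1 + 118/n) = 8n · (118/n + O(1/n^2)) = 944 + O(1/n) → 944.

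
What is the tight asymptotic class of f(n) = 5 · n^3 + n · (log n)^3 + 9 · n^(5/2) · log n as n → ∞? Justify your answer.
f(n) ∈ Θ(n^3)

Compare the terms by growth order. For large n, n^a · (log n)^b dominates n^a' · (log n)^b' iff a > a', or (a = a' and b > b'). Ranking the 3 terms shows the dominant one is 5 · n^3. Hence f(n) ∈ Θ(n^3).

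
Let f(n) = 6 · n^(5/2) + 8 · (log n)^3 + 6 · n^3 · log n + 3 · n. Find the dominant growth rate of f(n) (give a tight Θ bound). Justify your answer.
f(n) ∈ Θ(n^3 · log n)

Compare the terms by growth order. For large n, n^a · (log n)^b dominates n^a' · (log n)^b' iff a > a', or (a = a' and b > b'). Ranking the 4 terms shows the dominant one is 6 · n^3 · log n. Hence f(n) ∈ Θ(n^3 · log n).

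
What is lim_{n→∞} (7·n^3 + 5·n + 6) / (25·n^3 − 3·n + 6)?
lim = 7/25

For large n the leading n^3 terms dominate both numerator and denominator. Dividing top and bottom by n^3, every other term tends to 0, leaving 7/25.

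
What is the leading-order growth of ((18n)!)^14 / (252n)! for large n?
((18n)!)^14/(252n)! ~ ((2π·18n)^(13/2) / sqrt(14)) · 14^(−14·18n)  →  0

Write N = 18n. Stirling: N! ~ sqrt(2π N)(N/e)^N and (14N)! ~ sqrt(2π·14N)·(14N/e)^(14N).
  (N!)^14/(14N)! ~ (2π N)^(14/2) (N/e)^(14N) / [sqrt(2π·14N) (14N/e)^(14N)]
     = (2π N)^(14/2) / sqrt(2π·14N) · (N/(14N))^(14N)
     = (2π N)^((14−1)/2) / sqrt(14) · 14^(−14N).
Since 14^14 > 1, the factor 14^(−14N) decays exponentially, so the ratio → 0. Substituting N = 18n gives the stated form.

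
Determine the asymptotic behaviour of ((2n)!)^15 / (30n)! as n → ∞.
((2n)!)^15/(30n)! ~ ((2π·2n)^(14/2) / sqrt(15)) · 15^(−15·2n)  →  0

Write N = 2n. Stirling: N! ~ sqrt(2π N)(N/e)^N and (15N)! ~ sqrt(2π·15N)·(15N/e)^(15N).
  (N!)^15/(15N)! ~ (2π N)^(15/2) (N/e)^(15N) / [sqrt(2π·15N) (15N/e)^(15N)]
     = (2π N)^(15/2) / sqrt(2π·15N) · (N/(15N))^(15N)
     = (2π N)^((15−1)/2) / sqrt(15) · 15^(−15N).
Since 15^15 > 1, the factor 15^(−15N) decays exponentially, so the ratio → 0. Substituting N = 2n gives the stated form.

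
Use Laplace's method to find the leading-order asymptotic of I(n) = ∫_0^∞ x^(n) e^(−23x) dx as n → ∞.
I(n) ~ (sqrt(2π·n) / 23) · (n/(23e))^(n)

Write the integrand as exp(n ln x − 23x) and set f(x) = n ln x − 23x. Then f'(x) = n/x − 23 = 0 at x* = n/23, and f''(x*) = −n/x*^2 = −23^2/(n). Laplace's method (interior maximum) gives
  I(n) ~ e^(f(x*)) · sqrt(2π / |f''(x*)|)
        = exp(n ln(n/23) − n) · sqrt(2π · n / 23^2)
        = (n/23)^(n) e^(−n) · sqrt(2π·n) / 23
        = (sqrt(2π·n) / 23) · (n/(23e))^(n).
This matches Γ(n+1)/23^(n+1) with Stirling applied to Γ.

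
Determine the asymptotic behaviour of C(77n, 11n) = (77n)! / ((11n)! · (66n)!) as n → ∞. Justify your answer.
C(77n, 11n) ~ (823543/46656)^(11n) · sqrt(7/(12π·11n))

Write N = 11n. Apply Stirling to each factorial:
  (7N)! ~ sqrt(2π·7N) · (7N/e)^(7N),
  N! ~ sqrt(2π N) · (N/e)^N,
  (6N)! ~ sqrt(2π·6N) · (6N/e)^(6N).
The exponential factors combine to (7N)^(7N) / (N^N · (6N)^(6N)) = 7^(7N)/6^(6N) = (7^7/6^6)^N = (823543/46656)^N.
The square-root prefactors combine to sqrt(2π·7N) / (sqrt(2π N)·sqrt(2π·6N)) = sqrt(7 / (2π·6·N)) = sqrt(7/(12π·11n)).
Substituting N = 11n: C(77n, 11n) ~ (823543/46656)^(11n) · sqrt(7/(12π·11n)).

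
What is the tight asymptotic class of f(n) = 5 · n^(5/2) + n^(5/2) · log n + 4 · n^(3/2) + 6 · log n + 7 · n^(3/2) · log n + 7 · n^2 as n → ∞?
f(n) ∈ Θ(n^(5/2) · log n)

Compare the terms by growth order. For large n, n^a · (log n)^b dominates n^a' · (log n)^b' iff a > a', or (a = a' and b > b'). Ranking the 6 terms shows the dominant one is n^(5/2) · log n. Hence f(n) ∈ Θ(n^(5/2) · log n).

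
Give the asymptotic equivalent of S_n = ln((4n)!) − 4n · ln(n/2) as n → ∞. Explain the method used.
S_n ~ 4n · (ln 8 − 1) + O(ln n)

Stirling: ln((4n)!) = 4n ln(4n) − 4n + O(ln n).
  S_n = 4n ln(4n) − 4n − 4n ln(n/2) + O(ln n)
      = 4n ln(4n) − 4n ln n + 4n ln 2 − 4n + O(ln n)
      = 4n ln 4 + 4n ln 2 − 4n + O(ln n)
      = 4n (ln 8 − 1) + O(ln n).
Numerically ln(8) − 1 ≈ 1.0794.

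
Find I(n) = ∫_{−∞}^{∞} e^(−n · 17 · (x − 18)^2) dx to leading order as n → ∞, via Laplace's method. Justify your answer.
I(n) = sqrt(π/(17n))

Here φ(x) = 17 · (x − 18)^2 has its unique minimum at x* = 18 with φ(x*) = 0 and φ''(x*) = 34. Laplace's method gives
  I(n) ~ e^(−n φ(x*)) · sqrt(2π / (n · φ''(x*))) = sqrt(2π / (34n)) = sqrt(π/(17n)).
This is exact: substituting u = (x − 18)·sqrt(17n) gives I(n) = (1/sqrt(17n)) ∫_{−∞}^{∞} e^(−u^2) du = sqrt(π/(17n)).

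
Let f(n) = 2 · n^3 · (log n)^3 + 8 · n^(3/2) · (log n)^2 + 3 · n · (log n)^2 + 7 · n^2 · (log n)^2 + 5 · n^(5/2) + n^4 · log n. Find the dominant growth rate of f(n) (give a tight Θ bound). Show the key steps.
f(n) ∈ Θ(n^4 · log n)

Compare the terms by growth order. For large n, n^a · (log n)^b dominates n^a' · (log n)^b' iff a > a', or (a = a' and b > b'). Ranking the 6 terms shows the dominant one is n^4 · log n. Hence f(n) ∈ Θ(n^4 · log n).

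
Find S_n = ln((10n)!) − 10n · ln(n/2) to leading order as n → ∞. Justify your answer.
S_n ~ 10n · (ln 20 − 1) + O(ln n)

Stirling: ln((10n)!) = 10n ln(10n) − 10n + O(ln n).
  S_n = 10n ln(10n) − 10n − 10n ln(n/2) + O(ln n)
      = 10n ln(10n) − 10n ln n + 10n ln 2 − 10n + O(ln n)
      = 10n ln 10 + 10n ln 2 − 10n + O(ln n)
      = 10n (ln 20 − 1) + O(ln n).
Numerically ln(20) − 1 ≈ 1.9957.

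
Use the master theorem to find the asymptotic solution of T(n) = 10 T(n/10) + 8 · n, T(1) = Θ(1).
T(n) = Θ(n log n)

log_10 10 = 1, and f(n) = 8 · n = Θ(n^(log_10 10)). This is Case 2 of the master theorem: T(n) = Θ(f(n) · log n) = Θ(n log n).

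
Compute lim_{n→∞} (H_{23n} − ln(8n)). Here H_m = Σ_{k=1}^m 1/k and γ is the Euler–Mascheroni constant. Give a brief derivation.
lim = ln(23/8) + γ

By Euler-Maclaurin, H_m = ln m + γ + O(1/m). So
  H_{23n} − ln(8n) = ln(23n) + γ − ln(8n) + O(1/n)
                       = ln(23/8) + γ + O(1/n).
Hence the limit is ln(23/8) + γ.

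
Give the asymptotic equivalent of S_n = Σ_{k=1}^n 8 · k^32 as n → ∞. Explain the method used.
S_n ~ 8 · n^33 / 33

By integral comparison (Euler-Maclaurin), Σ_{k=1}^n 8 · k^32 = 8 · ∫_0^n x^32 dx + O(n^32) = 8 · n^33/33 + O(n^32). (Equivalently, Faulhaber's formula gives the same leading term.)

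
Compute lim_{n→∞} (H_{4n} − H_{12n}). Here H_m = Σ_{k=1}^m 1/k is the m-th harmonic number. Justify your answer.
lim = ln(4/12) = −ln 3

Euler-Maclaurin gives H_m = ln m + γ + 1/(2m) + O(1/m^2). The γ and O(1/m) terms cancel in the difference:
  H_{4n} − H_{12n} = ln(4n) − ln(12n) + O(1/n) = ln(4/12) + O(1/n).
Hence the limit is ln(4/12) = −ln 3.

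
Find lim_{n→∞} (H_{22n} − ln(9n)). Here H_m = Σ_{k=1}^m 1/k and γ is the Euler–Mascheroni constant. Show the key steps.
lim = ln(22/9) + γ

By Euler-Maclaurin, H_m = ln m + γ + O(1/m). So
  H_{22n} − ln(9n) = ln(22n) + γ − ln(9n) + O(1/n)
                       = ln(22/9) + γ + O(1/n).
Hence the limit is ln(22/9) + γ.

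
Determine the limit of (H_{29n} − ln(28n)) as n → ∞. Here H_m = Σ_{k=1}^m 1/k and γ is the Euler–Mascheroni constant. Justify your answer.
lim = ln(29/28) + γ

By Euler-Maclaurin, H_m = ln m + γ + O(1/m). So
  H_{29n} − ln(28n) = ln(29n) + γ − ln(28n) + O(1/n)
                       = ln(29/28) + γ + O(1/n).
Hence the limit is ln(29/28) + γ.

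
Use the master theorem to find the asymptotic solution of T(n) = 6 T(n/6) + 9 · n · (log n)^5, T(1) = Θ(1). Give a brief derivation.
T(n) = Θ(n · (log n)^6)

Here log_6 6 = 1 and f(n) = 9 · n · (log n)^5 = Θ(n^(log_6 6) · (log n)^5). This is the extended Case 2 of the master theorem (f matches the critical exponent up to log factors), giving T(n) = Θ(n^(log_6 6) · (log n)^(5+1)) = Θ(n · (log n)^6).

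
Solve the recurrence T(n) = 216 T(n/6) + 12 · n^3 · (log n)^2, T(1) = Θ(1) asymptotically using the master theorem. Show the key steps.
T(n) = Θ(n^3 · (log n)^3)

Here log_6 216 = 3 and f(n) = 12 · n^3 · (log n)^2 = Θ(n^(log_6 216) · (log n)^2). This is the extended Case 2 of the master theorem (f matches the critical exponent up to log factors), giving T(n) = Θ(n^(log_6 216) · (log n)^(2+1)) = Θ(n^3 · (log n)^3).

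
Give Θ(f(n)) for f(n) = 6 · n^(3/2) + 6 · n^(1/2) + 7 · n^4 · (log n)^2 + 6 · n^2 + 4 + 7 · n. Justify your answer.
f(n) ∈ Θ(n^4 · (log n)^2)

Compare the terms by growth order. For large n, n^a · (log n)^b dominates n^a' · (log n)^b' iff a > a', or (a = a' and b > b'). Ranking the 6 terms shows the dominant one is 7 · n^4 · (log n)^2. Hence f(n) ∈ Θ(n^4 · (log n)^2).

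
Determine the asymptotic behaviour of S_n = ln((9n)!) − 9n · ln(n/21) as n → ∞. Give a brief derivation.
S_n ~ 9n · (ln 189 − 1) + O(ln n)

Stirling: ln((9n)!) = 9n ln(9n) − 9n + O(ln n).
  S_n = 9n ln(9n) − 9n − 9n ln(n/21) + O(ln n)
      = 9n ln(9n) − 9n ln n + 9n ln 21 − 9n + O(ln n)
      = 9n ln 9 + 9n ln 21 − 9n + O(ln n)
      = 9n (ln 189 − 1) + O(ln n).
Numerically ln(189) − 1 ≈ 4.2417.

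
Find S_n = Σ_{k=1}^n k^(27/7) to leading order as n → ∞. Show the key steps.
S_n ~ (7/34) · n^(34/7)

Integral comparison: Σ_{k=1}^n k^(27/7) = ∫_0^n x^(27/7) dx + O(n^(27/7)). The integral is n^(1 + 27/7) / (1 + 27/7) = n^((27+7)/7) / ((27+7)/7) = (7/34) · n^(34/7).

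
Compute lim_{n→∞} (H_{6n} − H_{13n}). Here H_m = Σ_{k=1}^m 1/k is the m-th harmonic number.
lim = ln(6/13)

Euler-Maclaurin gives H_m = ln m + γ + 1/(2m) + O(1/m^2). The γ and O(1/m) terms cancel in the difference:
  H_{6n} − H_{13n} = ln(6n) − ln(13n) + O(1/n) = ln(6/13) + O(1/n).
Hence the limit is ln(6/13).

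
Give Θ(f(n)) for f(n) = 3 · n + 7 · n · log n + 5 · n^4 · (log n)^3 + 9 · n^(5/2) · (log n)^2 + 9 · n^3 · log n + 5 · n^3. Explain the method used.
f(n) ∈ Θ(n^4 · (log n)^3)

Compare the terms by growth order. For large n, n^a · (log n)^b dominates n^a' · (log n)^b' iff a > a', or (a = a' and b > b'). Ranking the 6 terms shows the dominant one is 5 · n^4 · (log n)^3. Hence f(n) ∈ Θ(n^4 · (log n)^3).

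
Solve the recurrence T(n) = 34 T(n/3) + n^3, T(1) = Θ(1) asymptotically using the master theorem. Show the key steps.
T(n) = Θ(n^(log_3 34))

Master theorem: compare f(n) = n^3 to n^(log_3 34) where log_3 34 ≈ 3.210. Since 3 < log_3 34, we have f(n) = O(n^(log_3 34 − ε)) for some ε > 0 — Case 1. Hence T(n) = Θ(n^(log_3 34)).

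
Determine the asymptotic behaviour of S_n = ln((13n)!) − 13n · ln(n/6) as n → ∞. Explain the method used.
S_n ~ 13n · (ln 78 − 1) + O(ln n)

Stirling: ln((13n)!) = 13n ln(13n) − 13n + O(ln n).
  S_n = 13n ln(13n) − 13n − 13n ln(n/6) + O(ln n)
      = 13n ln(13n) − 13n ln n + 13n ln 6 − 13n + O(ln n)
      = 13n ln 13 + 13n ln 6 − 13n + O(ln n)
      = 13n (ln 78 − 1) + O(ln n).
Numerically ln(78) − 1 ≈ 3.3567.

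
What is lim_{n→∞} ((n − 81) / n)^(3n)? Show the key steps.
lim = e^(−243)

Rewrite as (1 − 81/n)^(3n). By the standard limit (1 + x/n)^n → e^x, we have (1 − 81/n)^n → e^(−81), and raising to the 3rd power gives e^(−243).
More precisely, ln[(1 − 81/n)^(3n)] = 3n · ln(1 − 81/n) = 3n · (-81/n + O(1/n^2)) = -243 + O(1/n) → -243.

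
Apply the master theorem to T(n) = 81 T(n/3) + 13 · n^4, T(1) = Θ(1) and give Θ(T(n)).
T(n) = Θ(n^4 log n)

log_3 81 = 4, and f(n) = 13 · n^4 = Θ(n^(log_3 81)). This is Case 2 of the master theorem: T(n) = Θ(f(n) · log n) = Θ(n^4 log n).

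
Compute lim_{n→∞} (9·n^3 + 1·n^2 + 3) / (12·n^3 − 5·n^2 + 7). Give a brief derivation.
lim = 9/12 = 3/4

For large n the leading n^3 terms dominate both numerator and denominator. Dividing top and bottom by n^3, every other term tends to 0, leaving 9/12 = 3/4.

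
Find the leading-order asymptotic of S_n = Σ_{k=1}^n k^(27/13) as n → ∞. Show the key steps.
S_n ~ (13/40) · n^(40/13)

Integral comparison: Σ_{k=1}^n k^(27/13) = ∫_0^n x^(27/13) dx + O(n^(27/13)). The integral is n^(1 + 27/13) / (1 + 27/13) = n^((27+13)/13) / ((27+13)/13) = (13/40) · n^(40/13).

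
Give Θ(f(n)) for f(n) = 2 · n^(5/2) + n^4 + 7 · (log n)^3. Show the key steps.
f(n) ∈ Θ(n^4)

Compare the terms by growth order. For large n, n^a · (log n)^b dominates n^a' · (log n)^b' iff a > a', or (a = a' and b > b'). Ranking the 3 terms shows the dominant one is n^4. Hence f(n) ∈ Θ(n^4).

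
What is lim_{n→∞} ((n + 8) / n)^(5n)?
lim = e^40

Rewrite as (1 + 8/n)^(5n). By the standard limit (1 + x/n)^n → e^x, we have (1 + 8/n)^n → e^8, and raising to the 5th power gives e^40.
More precisely, ln[(1 + 8/n)^(5n)] = 5n · ln(1 + 8/n) = 5n · (8/n + O(1/n^2)) = 40 + O(1/n) → 40.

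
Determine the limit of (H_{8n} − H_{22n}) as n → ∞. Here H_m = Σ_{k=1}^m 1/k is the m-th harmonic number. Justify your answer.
lim = ln(8/22) = ln(4/11)

Euler-Maclaurin gives H_m = ln m + γ + 1/(2m) + O(1/m^2). The γ and O(1/m) terms cancel in the difference:
  H_{8n} − H_{22n} = ln(8n) − ln(22n) + O(1/n) = ln(8/22) + O(1/n).
Hence the limit is ln(8/22) = ln(4/11).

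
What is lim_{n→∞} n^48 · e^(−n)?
lim = 0

Exponentials with base > 1 dominate every fixed polynomial: for any fixed c, n^c / e^n → 0 as n → ∞ (e.g. by the ratio test, or since e^n grows faster than any power of n). Hence n^48 · e^(−n) = n^48 / e^n → 0.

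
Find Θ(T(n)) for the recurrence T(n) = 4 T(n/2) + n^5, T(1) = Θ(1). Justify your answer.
T(n) = Θ(n^5)

log_2 4 ≈ 2.000. f(n) = n^5 dominates n^(log_2 4) since 5 > 2.000, and the regularity condition a·f(n/b) = 4·(n/2)^5 = (4/32)·n^5 ≤ c·f(n) holds with c = 4/32 ≈ 0.125 < 1. So this is Case 3: T(n) = Θ(f(n)) = Θ(n^5).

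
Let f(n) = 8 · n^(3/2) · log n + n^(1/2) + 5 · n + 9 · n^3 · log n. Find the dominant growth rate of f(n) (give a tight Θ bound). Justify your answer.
f(n) ∈ Θ(n^3 · log n)

Compare the terms by growth order. For large n, n^a · (log n)^b dominates n^a' · (log n)^b' iff a > a', or (a = a' and b > b'). Ranking the 4 terms shows the dominant one is 9 · n^3 · log n. Hence f(n) ∈ Θ(n^3 · log n).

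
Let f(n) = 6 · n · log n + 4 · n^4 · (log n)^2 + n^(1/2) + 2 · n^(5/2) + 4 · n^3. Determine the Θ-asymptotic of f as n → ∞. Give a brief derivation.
f(n) ∈ Θ(n^4 · (log n)^2)

Compare the terms by growth order. For large n, n^a · (log n)^b dominates n^a' · (log n)^b' iff a > a', or (a = a' and b > b'). Ranking the 5 terms shows the dominant one is 4 · n^4 · (log n)^2. Hence f(n) ∈ Θ(n^4 · (log n)^2).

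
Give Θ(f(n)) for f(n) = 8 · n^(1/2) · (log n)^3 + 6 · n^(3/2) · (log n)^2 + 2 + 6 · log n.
f(n) ∈ Θ(n^(3/2) · (log n)^2)

Compare the terms by growth order. For large n, n^a · (log n)^b dominates n^a' · (log n)^b' iff a > a', or (a = a' and b > b'). Ranking the 4 terms shows the dominant one is 6 · n^(3/2) · (log n)^2. Hence f(n) ∈ Θ(n^(3/2) · (log n)^2).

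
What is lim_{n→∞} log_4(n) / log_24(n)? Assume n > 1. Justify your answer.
lim = ln(24) / ln(4) = log_4(24)

Change of base: log_4(n) = ln n / ln 4 and log_24(n) = ln n / ln 24. The ratio is (ln n / ln 4) · (ln 24 / ln n) = ln 24 / ln 4, a constant independent of n. So the limit is ln 24 / ln 4 = log_4(24).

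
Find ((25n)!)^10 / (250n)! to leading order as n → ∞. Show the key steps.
((25n)!)^10/(250n)! ~ ((2π·25n)^(9/2) / sqrt(10)) · 10^(−10·25n)  →  0

Write N = 25n. Stirling: N! ~ sqrt(2π N)(N/e)^N and (10N)! ~ sqrt(2π·10N)·(10N/e)^(10N).
  (N!)^10/(10N)! ~ (2π N)^(10/2) (N/e)^(10N) / [sqrt(2π·10N) (10N/e)^(10N)]
     = (2π N)^(10/2) / sqrt(2π·10N) · (N/(10N))^(10N)
     = (2π N)^((10−1)/2) / sqrt(10) · 10^(−10N).
Since 10^10 > 1, the factor 10^(−10N) decays exponentially, so the ratio → 0. Substituting N = 25n gives the stated form.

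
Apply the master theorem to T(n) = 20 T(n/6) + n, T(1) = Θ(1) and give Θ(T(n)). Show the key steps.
T(n) = Θ(n^(log_6 20))

Master theorem: compare f(n) = n to n^(log_6 20) where log_6 20 ≈ 1.672. Since 1 < log_6 20, we have f(n) = O(n^(log_6 20 − ε)) for some ε > 0 — Case 1. Hence T(n) = Θ(n^(log_6 20)).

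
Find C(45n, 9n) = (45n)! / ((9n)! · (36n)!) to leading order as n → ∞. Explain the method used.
C(45n, 9n) ~ (3125/256)^(9n) · sqrt(5/(8π·9n))

Write N = 9n. Apply Stirling to each factorial:
  (5N)! ~ sqrt(2π·5N) · (5N/e)^(5N),
  N! ~ sqrt(2π N) · (N/e)^N,
  (4N)! ~ sqrt(2π·4N) · (4N/e)^(4N).
The exponential factors combine to (5N)^(5N) / (N^N · (4N)^(4N)) = 5^(5N)/4^(4N) = (5^5/4^4)^N = (3125/256)^N.
The square-root prefactors combine to sqrt(2π·5N) / (sqrt(2π N)·sqrt(2π·4N)) = sqrt(5 / (2π·4·N)) = sqrt(5/(8π·9n)).
Substituting N = 9n: C(45n, 9n) ~ (3125/256)^(9n) · sqrt(5/(8π·9n)).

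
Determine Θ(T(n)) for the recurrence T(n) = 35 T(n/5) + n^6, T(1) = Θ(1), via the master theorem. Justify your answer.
T(n) = Θ(n^6)

log_5 35 ≈ 2.209. f(n) = n^6 dominates n^(log_5 35) since 6 > 2.209, and the regularity condition a·f(n/b) = 35·(n/5)^6 = (35/15625)·n^6 ≤ c·f(n) holds with c = 35/15625 ≈ 0.00224 < 1. So this is Case 3: T(n) = Θ(f(n)) = Θ(n^6).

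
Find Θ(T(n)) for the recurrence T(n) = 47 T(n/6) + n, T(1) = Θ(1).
T(n) = Θ(n^(log_6 47))

Master theorem: compare f(n) = n to n^(log_6 47) where log_6 47 ≈ 2.149. Since 1 < log_6 47, we have f(n) = O(n^(log_6 47 − ε)) for some ε > 0 — Case 1. Hence T(n) = Θ(n^(log_6 47)).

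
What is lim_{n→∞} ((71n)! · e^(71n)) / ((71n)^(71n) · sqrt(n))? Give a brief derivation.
lim = sqrt(2π·71)

Stirling: (71n)! ~ sqrt(2π·71n) · (71n/e)^(71n). Hence
  (71n)! · e^(71n) / (71n)^(71n) ~ sqrt(2π·71n).
Dividing by sqrt(n): sqrt(2π·71n) / sqrt(n) = sqrt(2π·71) · n^((1−1)/2), so the limit is sqrt(2π·71).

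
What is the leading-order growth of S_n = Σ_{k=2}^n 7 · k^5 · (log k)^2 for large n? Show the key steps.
S_n ~ 7 · n^6 · (log n)^2 / 6

By integral comparison, S_n = ∫_1^n 7 · x^5 · (log x)^2 dx + O(n^5 · (log n)^2). For the integral, the leading term of ∫_1^n x^5 (log x)^2 dx is n^6/6 · (log n)^2 (by repeated integration by parts; each step lowers the log-exponent and produces a relatively O(1/log n) correction). Hence S_n ~ 7 · n^6 · (log n)^2 / 6.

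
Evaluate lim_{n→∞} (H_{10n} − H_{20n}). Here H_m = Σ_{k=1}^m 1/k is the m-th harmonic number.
lim = ln(10/20) = −ln 2

Euler-Maclaurin gives H_m = ln m + γ + 1/(2m) + O(1/m^2). The γ and O(1/m) terms cancel in the difference:
  H_{10n} − H_{20n} = ln(10n) − ln(20n) + O(1/n) = ln(10/20) + O(1/n).
Hence the limit is ln(10/20) = −ln 2.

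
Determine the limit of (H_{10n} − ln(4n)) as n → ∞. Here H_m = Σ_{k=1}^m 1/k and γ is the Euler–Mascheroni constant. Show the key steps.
lim = ln(5/2) + γ

By Euler-Maclaurin, H_m = ln m + γ + O(1/m). So
  H_{10n} − ln(4n) = ln(10n) + γ − ln(4n) + O(1/n)
                       = ln(10/4) + γ + O(1/n).
Hence the limit is ln(10/4) + γ (= ln(5/2)).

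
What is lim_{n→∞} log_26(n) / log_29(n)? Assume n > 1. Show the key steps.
lim = ln(29) / ln(26) = log_26(29)

Change of base: log_26(n) = ln n / ln 26 and log_29(n) = ln n / ln 29. The ratio is (ln n / ln 26) · (ln 29 / ln n) = ln 29 / ln 26, a constant independent of n. So the limit is ln 29 / ln 26 = log_26(29).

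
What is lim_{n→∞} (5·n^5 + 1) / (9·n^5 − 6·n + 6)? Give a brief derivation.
lim = 5/9

For large n the leading n^5 terms dominate both numerator and denominator. Dividing top and bottom by n^5, every other term tends to 0, leaving 5/9.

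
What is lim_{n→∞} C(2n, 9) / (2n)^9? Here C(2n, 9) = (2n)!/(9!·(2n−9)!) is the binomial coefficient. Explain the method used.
lim = 1/9! = 1/362880

With N = 2n → ∞: C(N, 9) / N^9 = [N(N−1)…(N−8)] / (9! · N^9) = (1/9!) · 1 · (1 − 1/(2n)) · … · (1 − 8/(2n)). Each factor → 1 as N → ∞, so the limit is 1/9! = 1/362880.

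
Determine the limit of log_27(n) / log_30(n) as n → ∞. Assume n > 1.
lim = ln(30) / ln(27) = log_27(30)

Change of base: log_27(n) = ln n / ln 27 and log_30(n) = ln n / ln 30. The ratio is (ln n / ln 27) · (ln 30 / ln n) = ln 30 / ln 27, a constant independent of n. So the limit is ln 30 / ln 27 = log_27(30).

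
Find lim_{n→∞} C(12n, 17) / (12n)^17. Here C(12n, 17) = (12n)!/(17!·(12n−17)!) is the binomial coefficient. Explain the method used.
lim = 1/17! = 1/355687428096000

With N = 12n → ∞: C(N, 17) / N^17 = [N(N−1)…(N−16)] / (17! · N^17) = (1/17!) · 1 · (1 − 1/(12n)) · … · (1 − 16/(12n)). Each factor → 1 as N → ∞, so the limit is 1/17! = 1/355687428096000.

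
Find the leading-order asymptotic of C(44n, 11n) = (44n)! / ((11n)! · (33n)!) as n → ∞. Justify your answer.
C(44n, 11n) ~ (256/27)^(11n) · sqrt(2/(3π·11n))

Write N = 11n. Apply Stirling to each factorial:
  (4N)! ~ sqrt(2π·4N) · (4N/e)^(4N),
  N! ~ sqrt(2π N) · (N/e)^N,
  (3N)! ~ sqrt(2π·3N) · (3N/e)^(3N).
The exponential factors combine to (4N)^(4N) / (N^N · (3N)^(3N)) = 4^(4N)/3^(3N) = (4^4/3^3)^N = (256/27)^N.
The square-root prefactors combine to sqrt(2π·4N) / (sqrt(2π N)·sqrt(2π·3N)) = sqrt(4 / (2π·3·N)) = sqrt(2/(3π·11n)).
Substituting N = 11n: C(44n, 11n) ~ (256/27)^(11n) · sqrt(2/(3π·11n)).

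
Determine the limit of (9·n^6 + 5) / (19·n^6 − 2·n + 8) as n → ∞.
lim = 9/19

For large n the leading n^6 terms dominate both numerator and denominator. Dividing top and bottom by n^6, every other term tends to 0, leaving 9/19.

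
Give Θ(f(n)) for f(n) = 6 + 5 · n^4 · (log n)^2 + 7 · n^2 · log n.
f(n) ∈ Θ(n^4 · (log n)^2)

Compare the terms by growth order. For large n, n^a · (log n)^b dominates n^a' · (log n)^b' iff a > a', or (a = a' and b > b'). Ranking the 3 terms shows the dominant one is 5 · n^4 · (log n)^2. Hence f(n) ∈ Θ(n^4 · (log n)^2).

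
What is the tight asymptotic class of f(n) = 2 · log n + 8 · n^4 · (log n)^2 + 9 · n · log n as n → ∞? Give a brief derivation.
f(n) ∈ Θ(n^4 · (log n)^2)

Compare the terms by growth order. For large n, n^a · (log n)^b dominates n^a' · (log n)^b' iff a > a', or (a = a' and b > b'). Ranking the 3 terms shows the dominant one is 8 · n^4 · (log n)^2. Hence f(n) ∈ Θ(n^4 · (log n)^2).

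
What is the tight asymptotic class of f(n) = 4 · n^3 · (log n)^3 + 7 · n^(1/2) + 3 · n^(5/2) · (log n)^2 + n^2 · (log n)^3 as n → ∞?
f(n) ∈ Θ(n^3 · (log n)^3)

Compare the terms by growth order. For large n, n^a · (log n)^b dominates n^a' · (log n)^b' iff a > a', or (a = a' and b > b'). Ranking the 4 terms shows the dominant one is 4 · n^3 · (log n)^3. Hence f(n) ∈ Θ(n^3 · (log n)^3).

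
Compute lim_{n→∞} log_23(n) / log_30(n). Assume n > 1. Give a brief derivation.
lim = ln(30) / ln(23) = log_23(30)

Change of base: log_23(n) = ln n / ln 23 and log_30(n) = ln n / ln 30. The ratio is (ln n / ln 23) · (ln 30 / ln n) = ln 30 / ln 23, a constant independent of n. So the limit is ln 30 / ln 23 = log_23(30).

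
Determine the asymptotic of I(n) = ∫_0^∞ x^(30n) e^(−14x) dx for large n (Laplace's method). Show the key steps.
I(n) ~ (sqrt(2π·30n) / 14) · (30n/(14e))^(30n)

Write the integrand as exp(30n ln x − 14x) and set f(x) = 30n ln x − 14x. Then f'(x) = 30n/x − 14 = 0 at x* = 30n/14, and f''(x*) = −30n/x*^2 = −14^2/(30n). Laplace's method (interior maximum) gives
  I(n) ~ e^(f(x*)) · sqrt(2π / |f''(x*)|)
        = exp(30n ln(30n/14) − 30n) · sqrt(2π · 30n / 14^2)
        = (30n/14)^(30n) e^(−30n) · sqrt(2π·30n) / 14
        = (sqrt(2π·30n) / 14) · (30n/(14e))^(30n).
This matches Γ(30n+1)/14^(30n+1) with Stirling applied to Γ.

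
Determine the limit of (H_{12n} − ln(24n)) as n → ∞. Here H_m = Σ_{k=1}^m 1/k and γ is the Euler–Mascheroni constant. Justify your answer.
lim = −ln 2 + γ

By Euler-Maclaurin, H_m = ln m + γ + O(1/m). So
  H_{12n} − ln(24n) = ln(12n) + γ − ln(24n) + O(1/n)
                       = ln(12/24) + γ + O(1/n).
Hence the limit is ln(12/24) + γ (= −ln 2).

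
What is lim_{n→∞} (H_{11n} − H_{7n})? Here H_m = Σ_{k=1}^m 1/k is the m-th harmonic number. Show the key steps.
lim = ln(11/7)

Euler-Maclaurin gives H_m = ln m + γ + 1/(2m) + O(1/m^2). The γ and O(1/m) terms cancel in the difference:
  H_{11n} − H_{7n} = ln(11n) − ln(7n) + O(1/n) = ln(11/7) + O(1/n).
Hence the limit is ln(11/7).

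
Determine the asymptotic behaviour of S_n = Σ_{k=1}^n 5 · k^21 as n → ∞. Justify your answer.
S_n ~ 5 · n^22 / 22

By integral comparison (Euler-Maclaurin), Σ_{k=1}^n 5 · k^21 = 5 · ∫_0^n x^21 dx + O(n^21) = 5 · n^22/22 + O(n^21). (Equivalently, Faulhaber's formula gives the same leading term.)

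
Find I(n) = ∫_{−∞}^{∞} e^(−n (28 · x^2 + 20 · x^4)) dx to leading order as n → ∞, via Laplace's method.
I(n) ~ sqrt(π/(28n))

φ(x) = 28 · x^2 + 20 · x^4 has its unique global minimum at x* = 0 (since φ'(x) = 56x + 80x^3 = 0 only at x = 0 for real x with both coefficients positive, and φ → ∞ as |x| → ∞). At x* = 0, φ(0) = 0 and φ''(0) = 56. Laplace's method then gives
  I(n) ~ sqrt(2π / (n · φ''(0))) · e^(−n φ(0)) = sqrt(2π / (56n)) = sqrt(π/(28n)).
The 20 · x^4 term contributes only at subleading order (an O(1/n) relative correction).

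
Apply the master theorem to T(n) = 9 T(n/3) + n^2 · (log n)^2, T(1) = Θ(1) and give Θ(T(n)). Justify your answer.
T(n) = Θ(n^2 · (log n)^3)

Here log_3 9 = 2 and f(n) = n^2 · (log n)^2 = Θ(n^(log_3 9) · (log n)^2). This is the extended Case 2 of the master theorem (f matches the critical exponent up to log factors), giving T(n) = Θ(n^(log_3 9) · (log n)^(2+1)) = Θ(n^2 · (log n)^3).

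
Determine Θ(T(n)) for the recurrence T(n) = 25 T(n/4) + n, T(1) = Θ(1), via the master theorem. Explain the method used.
T(n) = Θ(n^(log_4 25))

Master theorem: compare f(n) = n to n^(log_4 25) where log_4 25 ≈ 2.322. Since 1 < log_4 25, we have f(n) = O(n^(log_4 25 − ε)) for some ε > 0 — Case 1. Hence T(n) = Θ(n^(log_4 25)).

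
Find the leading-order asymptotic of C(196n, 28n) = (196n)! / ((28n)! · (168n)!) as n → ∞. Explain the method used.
C(196n, 28n) ~ (823543/46656)^(28n) · sqrt(7/(12π·28n))

Write N = 28n. Apply Stirling to each factorial:
  (7N)! ~ sqrt(2π·7N) · (7N/e)^(7N),
  N! ~ sqrt(2π N) · (N/e)^N,
  (6N)! ~ sqrt(2π·6N) · (6N/e)^(6N).
The exponential factors combine to (7N)^(7N) / (N^N · (6N)^(6N)) = 7^(7N)/6^(6N) = (7^7/6^6)^N = (823543/46656)^N.
The square-root prefactors combine to sqrt(2π·7N) / (sqrt(2π N)·sqrt(2π·6N)) = sqrt(7 / (2π·6·N)) = sqrt(7/(12π·28n)).
Substituting N = 28n: C(196n, 28n) ~ (823543/46656)^(28n) · sqrt(7/(12π·28n)).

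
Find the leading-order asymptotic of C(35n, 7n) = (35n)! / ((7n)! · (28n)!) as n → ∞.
C(35n, 7n) ~ (3125/256)^(7n) · sqrt(5/(8π·7n))

Write N = 7n. Apply Stirling to each factorial:
  (5N)! ~ sqrt(2π·5N) · (5N/e)^(5N),
  N! ~ sqrt(2π N) · (N/e)^N,
  (4N)! ~ sqrt(2π·4N) · (4N/e)^(4N).
The exponential factors combine to (5N)^(5N) / (N^N · (4N)^(4N)) = 5^(5N)/4^(4N) = (5^5/4^4)^N = (3125/256)^N.
The square-root prefactors combine to sqrt(2π·5N) / (sqrt(2π N)·sqrt(2π·4N)) = sqrt(5 / (2π·4·N)) = sqrt(5/(8π·7n)).
Substituting N = 7n: C(35n, 7n) ~ (3125/256)^(7n) · sqrt(5/(8π·7n)).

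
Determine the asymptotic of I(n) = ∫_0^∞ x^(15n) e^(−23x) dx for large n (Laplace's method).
I(n) ~ (sqrt(2π·15n) / 23) · (15n/(23e))^(15n)

Write the integrand as exp(15n ln x − 23x) and set f(x) = 15n ln x − 23x. Then f'(x) = 15n/x − 23 = 0 at x* = 15n/23, and f''(x*) = −15n/x*^2 = −23^2/(15n). Laplace's method (interior maximum) gives
  I(n) ~ e^(f(x*)) · sqrt(2π / |f''(x*)|)
        = exp(15n ln(15n/23) − 15n) · sqrt(2π · 15n / 23^2)
        = (15n/23)^(15n) e^(−15n) · sqrt(2π·15n) / 23
        = (sqrt(2π·15n) / 23) · (15n/(23e))^(15n).
This matches Γ(15n+1)/23^(15n+1) with Stirling applied to Γ.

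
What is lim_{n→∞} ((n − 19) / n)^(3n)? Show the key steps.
lim = e^(−57)

Rewrite as (1 − 19/n)^(3n). By the standard limit (1 + x/n)^n → e^x, we have (1 − 19/n)^n → e^(−19), and raising to the 3rd power gives e^(−57).
More precisely, ln[(1 − 19/n)^(3n)] = 3n · ln(1 − 19/n) = 3n · (-19/n + O(1/n^2)) = -57 + O(1/n) → -57.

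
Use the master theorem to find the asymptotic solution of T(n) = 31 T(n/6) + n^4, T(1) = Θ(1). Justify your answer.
T(n) = Θ(n^4)

log_6 31 ≈ 1.917. f(n) = n^4 dominates n^(log_6 31) since 4 > 1.917, and the regularity condition a·f(n/b) = 31·(n/6)^4 = (31/1296)·n^4 ≤ c·f(n) holds with c = 31/1296 ≈ 0.0239 < 1. So this is Case 3: T(n) = Θ(f(n)) = Θ(n^4).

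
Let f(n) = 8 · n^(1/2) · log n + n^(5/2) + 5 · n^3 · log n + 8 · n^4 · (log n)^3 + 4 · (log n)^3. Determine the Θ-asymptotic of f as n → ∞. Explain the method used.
f(n) ∈ Θ(n^4 · (log n)^3)

Compare the terms by growth order. For large n, n^a · (log n)^b dominates n^a' · (log n)^b' iff a > a', or (a = a' and b > b'). Ranking the 5 terms shows the dominant one is 8 · n^4 · (log n)^3. Hence f(n) ∈ Θ(n^4 · (log n)^3).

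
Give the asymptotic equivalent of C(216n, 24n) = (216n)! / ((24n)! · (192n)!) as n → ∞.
C(216n, 24n) ~ (387420489/16777216)^(24n) · sqrt(9/(16π·24n))

Write N = 24n. Apply Stirling to each factorial:
  (9N)! ~ sqrt(2π·9N) · (9N/e)^(9N),
  N! ~ sqrt(2π N) · (N/e)^N,
  (8N)! ~ sqrt(2π·8N) · (8N/e)^(8N).
The exponential factors combine to (9N)^(9N) / (N^N · (8N)^(8N)) = 9^(9N)/8^(8N) = (9^9/8^8)^N = (387420489/16777216)^N.
The square-root prefactors combine to sqrt(2π·9N) / (sqrt(2π N)·sqrt(2π·8N)) = sqrt(9 / (2π·8·N)) = sqrt(9/(16π·24n)).
Substituting N = 24n: C(216n, 24n) ~ (387420489/16777216)^(24n) · sqrt(9/(16π·24n)).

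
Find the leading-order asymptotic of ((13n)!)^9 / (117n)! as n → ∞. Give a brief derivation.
((13n)!)^9/(117n)! ~ ((2π·13n)^(8/2) / 3) · 9^(−9·13n)  →  0

Write N = 13n. Stirling: N! ~ sqrt(2π N)(N/e)^N and (9N)! ~ sqrt(2π·9N)·(9N/e)^(9N).
  (N!)^9/(9N)! ~ (2π N)^(9/2) (N/e)^(9N) / [sqrt(2π·9N) (9N/e)^(9N)]
     = (2π N)^(9/2) / sqrt(2π·9N) · (N/(9N))^(9N)
     = (2π N)^((9−1)/2) / 3 · 9^(−9N).
Since 9^9 > 1, the factor 9^(−9N) decays exponentially, so the ratio → 0. Substituting N = 13n gives the stated form.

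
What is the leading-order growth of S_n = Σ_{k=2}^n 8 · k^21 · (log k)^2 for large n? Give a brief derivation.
S_n ~ 4 · n^22 · (log n)^2 / 11

By integral comparison, S_n = ∫_1^n 8 · x^21 · (log x)^2 dx + O(n^21 · (log n)^2). For the integral, the leading term of ∫_1^n x^21 (log x)^2 dx is n^22/22 · (log n)^2 (by repeated integration by parts; each step lowers the log-exponent and produces a relatively O(1/log n) correction). Hence S_n ~ 4 · n^22 · (log n)^2 / 11.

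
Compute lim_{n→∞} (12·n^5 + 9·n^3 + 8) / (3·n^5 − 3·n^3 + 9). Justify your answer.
lim = 12/3 = 4

For large n the leading n^5 terms dominate both numerator and denominator. Dividing top and bottom by n^5, every other term tends to 0, leaving 12/3 = 4.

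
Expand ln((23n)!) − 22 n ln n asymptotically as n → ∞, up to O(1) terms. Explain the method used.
ln((23n)!) − 22 n ln n = n ln n + 23(ln 23 − 1) n + (1/2) ln(2π·23n) + O(1/n)

Stirling: ln((23n)!) = 23n ln(23n) − 23n + (1/2) ln(2π·23n) + O(1/n).
Expand 23n ln(23n) = 23n (ln n + ln 23) = 23n ln n + 23n ln 23.
Subtract 22n ln n: leading term is (23 − 22) n ln n = n ln n. The next term is 23n ln 23 − 23n = 23(ln 23 − 1) n. Then the (1/2) ln(2π·23n) correction.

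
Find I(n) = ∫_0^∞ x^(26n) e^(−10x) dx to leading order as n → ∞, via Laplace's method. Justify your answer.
I(n) ~ (sqrt(2π·26n) / 10) · (26n/(10e))^(26n)

Write the integrand as exp(26n ln x − 10x) and set f(x) = 26n ln x − 10x. Then f'(x) = 26n/x − 10 = 0 at x* = 26n/10, and f''(x*) = −26n/x*^2 = −10^2/(26n). Laplace's method (interior maximum) gives
  I(n) ~ e^(f(x*)) · sqrt(2π / |f''(x*)|)
        = exp(26n ln(26n/10) − 26n) · sqrt(2π · 26n / 10^2)
        = (26n/10)^(26n) e^(−26n) · sqrt(2π·26n) / 10
        = (sqrt(2π·26n) / 10) · (26n/(10e))^(26n).
This matches Γ(26n+1)/10^(26n+1) with Stirling applied to Γ.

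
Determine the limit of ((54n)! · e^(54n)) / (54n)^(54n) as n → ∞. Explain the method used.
lim = ∞

Stirling: (54n)! ~ sqrt(2π·54n) · (54n/e)^(54n). Hence
  (54n)! · e^(54n) / (54n)^(54n) ~ sqrt(2π·54n) = sqrt(2π·54) · sqrt(n) → ∞.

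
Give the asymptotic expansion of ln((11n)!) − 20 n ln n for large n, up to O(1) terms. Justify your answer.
ln((11n)!) − 20 n ln n = −9 n ln n + 11(ln 11 − 1) n + (1/2) ln(2π·11n) + O(1/n)

Stirling: ln((11n)!) = 11n ln(11n) − 11n + (1/2) ln(2π·11n) + O(1/n).
Expand 11n ln(11n) = 11n (ln n + ln 11) = 11n ln n + 11n ln 11.
Subtract 20n ln n: leading term is (11 − 20) n ln n = −9 n ln n. The next term is 11n ln 11 − 11n = 11(ln 11 − 1) n. Then the (1/2) ln(2π·11n) correction.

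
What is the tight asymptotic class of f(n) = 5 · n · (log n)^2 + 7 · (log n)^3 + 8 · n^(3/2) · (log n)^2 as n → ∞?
f(n) ∈ Θ(n^(3/2) · (log n)^2)

Compare the terms by growth order. For large n, n^a · (log n)^b dominates n^a' · (log n)^b' iff a > a', or (a = a' and b > b'). Ranking the 3 terms shows the dominant one is 8 · n^(3/2) · (log n)^2. Hence f(n) ∈ Θ(n^(3/2) · (log n)^2).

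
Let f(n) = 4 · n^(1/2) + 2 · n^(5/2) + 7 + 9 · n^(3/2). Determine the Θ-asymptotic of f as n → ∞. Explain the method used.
f(n) ∈ Θ(n^(5/2))

Compare the terms by growth order. For large n, n^a · (log n)^b dominates n^a' · (log n)^b' iff a > a', or (a = a' and b > b'). Ranking the 4 terms shows the dominant one is 2 · n^(5/2). Hence f(n) ∈ Θ(n^(5/2)).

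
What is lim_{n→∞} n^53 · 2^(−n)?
lim = 0

Exponentials with base > 1 dominate every fixed polynomial: for any fixed c, n^c / 2^n → 0 as n → ∞ (e.g. by the ratio test, or by writing 2^n = e^(n ln 2) and noting e^(n ln 2) / n^c → ∞). Hence n^53 · 2^(−n) = n^53 / 2^n → 0.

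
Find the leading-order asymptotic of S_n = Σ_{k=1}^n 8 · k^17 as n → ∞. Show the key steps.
S_n ~ 4 · n^18 / 9

By integral comparison (Euler-Maclaurin), Σ_{k=1}^n 8 · k^17 = 8 · ∫_0^n x^17 dx + O(n^17) = 8 · n^18/18 = 4 · n^18 / 9 + O(n^17). (Equivalently, Faulhaber's formula gives the same leading term.)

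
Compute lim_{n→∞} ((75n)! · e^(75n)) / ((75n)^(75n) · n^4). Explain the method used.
lim = 0

Stirling: (75n)! ~ sqrt(2π·75n) · (75n/e)^(75n). Hence
  (75n)! · e^(75n) / (75n)^(75n) ~ sqrt(2π·75n).
Dividing by n^4: sqrt(2π·75n) / n^4 = sqrt(2π·75) · n^((1−8)/2), so the expression behaves like sqrt(2π·75) · n^((1−8)/2) → 0.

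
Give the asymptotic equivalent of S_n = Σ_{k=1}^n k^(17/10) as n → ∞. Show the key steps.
S_n ~ (10/27) · n^(27/10)

Integral comparison: Σ_{k=1}^n k^(17/10) = ∫_0^n x^(17/10) dx + O(n^(17/10)). The integral is n^(1 + 17/10) / (1 + 17/10) = n^((17+10)/10) / ((17+10)/10) = (10/27) · n^(27/10).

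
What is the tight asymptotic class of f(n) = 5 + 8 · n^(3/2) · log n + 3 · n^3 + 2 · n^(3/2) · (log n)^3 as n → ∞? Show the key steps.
f(n) ∈ Θ(n^3)

Compare the terms by growth order. For large n, n^a · (log n)^b dominates n^a' · (log n)^b' iff a > a', or (a = a' and b > b'). Ranking the 4 terms shows the dominant one is 3 · n^3. Hence f(n) ∈ Θ(n^3).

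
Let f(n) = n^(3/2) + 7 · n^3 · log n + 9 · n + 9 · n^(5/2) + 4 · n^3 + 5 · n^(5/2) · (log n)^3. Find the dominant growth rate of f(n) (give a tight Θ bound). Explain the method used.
f(n) ∈ Θ(n^3 · log n)

Compare the terms by growth order. For large n, n^a · (log n)^b dominates n^a' · (log n)^b' iff a > a', or (a = a' and b > b'). Ranking the 6 terms shows the dominant one is 7 · n^3 · log n. Hence f(n) ∈ Θ(n^3 · log n).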